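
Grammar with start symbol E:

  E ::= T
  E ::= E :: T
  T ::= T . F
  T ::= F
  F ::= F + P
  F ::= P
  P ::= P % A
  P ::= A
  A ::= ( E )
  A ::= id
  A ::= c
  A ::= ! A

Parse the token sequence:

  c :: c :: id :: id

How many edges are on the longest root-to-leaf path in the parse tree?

8

[E [E [E [E [T [F [P [A c]]]]] :: [T [F [P [A c]]]]] :: [T [F [P [A id]]]]] :: [T [F [P [A id]]]]]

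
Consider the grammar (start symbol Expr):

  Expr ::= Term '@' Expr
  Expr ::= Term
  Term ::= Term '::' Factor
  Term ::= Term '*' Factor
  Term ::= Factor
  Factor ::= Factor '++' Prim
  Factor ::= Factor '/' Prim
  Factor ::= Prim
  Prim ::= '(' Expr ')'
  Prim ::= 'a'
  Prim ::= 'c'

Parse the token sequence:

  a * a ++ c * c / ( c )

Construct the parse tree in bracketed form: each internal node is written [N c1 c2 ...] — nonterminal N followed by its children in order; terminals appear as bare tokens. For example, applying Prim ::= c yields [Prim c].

[Expr [Term [Term [Term [Factor [Prim a]]] * [Factor [Factor [Prim a]] ++ [Prim c]]] * [Factor [Factor [Prim c]] / [Prim ( [Expr [Term [Factor [Prim c]]]] )]]]]

Expr
Term
Term * Factor
Term * Factor * Factor
Factor * Factor * Factor
Prim * Factor * Factor
a * Factor * Factor
a * Factor ++ Prim * Factor
a * Prim ++ Prim * Factor
a * a ++ Prim * Factor
a * a ++ c * Factor
a * a ++ c * Factor / Prim
a * a ++ c * Prim / Prim
a * a ++ c * c / Prim
a * a ++ c * c / ( Expr )
a * a ++ c * c / ( Term )
a * a ++ c * c / ( Factor )
a * a ++ c * c / ( Prim )
a * a ++ c * c / ( c )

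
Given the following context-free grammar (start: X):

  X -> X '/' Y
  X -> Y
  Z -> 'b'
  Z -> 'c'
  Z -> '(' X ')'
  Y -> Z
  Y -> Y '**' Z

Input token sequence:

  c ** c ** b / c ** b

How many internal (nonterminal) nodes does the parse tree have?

[X [X [Y [Y [Y [Z c]] ** [Z c]] ** [Z b]]] / [Y [Y [Z c]] ** [Z b]]]

12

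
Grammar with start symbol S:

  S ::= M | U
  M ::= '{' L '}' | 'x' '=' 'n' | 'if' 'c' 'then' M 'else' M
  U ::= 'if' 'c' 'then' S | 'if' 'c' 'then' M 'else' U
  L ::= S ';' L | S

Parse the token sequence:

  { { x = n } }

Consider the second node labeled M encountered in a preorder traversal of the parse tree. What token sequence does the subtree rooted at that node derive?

{ x = n }

[S [M { [L [S [M { [L [S [M x = n]]] }]]] }]]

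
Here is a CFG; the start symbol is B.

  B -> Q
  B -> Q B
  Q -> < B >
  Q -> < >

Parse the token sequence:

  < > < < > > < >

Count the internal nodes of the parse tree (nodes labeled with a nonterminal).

[B [Q < >] [B [Q < [B [Q < >]] >] [B [Q < >]]]]

8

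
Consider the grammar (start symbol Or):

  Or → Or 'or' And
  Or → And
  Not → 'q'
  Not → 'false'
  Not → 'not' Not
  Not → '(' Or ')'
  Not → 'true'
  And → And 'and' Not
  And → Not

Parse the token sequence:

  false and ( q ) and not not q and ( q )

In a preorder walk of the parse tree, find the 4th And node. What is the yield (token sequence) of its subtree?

[Or [And [And [And [And [Not false]] and [Not ( [Or [And [Not q]]] )]] and [Not not [Not not [Not q]]]] and [Not ( [Or [And [Not q]]] )]]]

false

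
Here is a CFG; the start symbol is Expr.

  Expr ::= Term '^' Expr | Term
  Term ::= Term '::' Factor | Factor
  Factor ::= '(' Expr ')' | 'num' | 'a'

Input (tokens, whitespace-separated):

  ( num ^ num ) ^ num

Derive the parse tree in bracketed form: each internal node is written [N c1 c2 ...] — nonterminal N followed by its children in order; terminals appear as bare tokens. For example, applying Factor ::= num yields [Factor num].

[Expr [Term [Factor ( [Expr [Term [Factor num]] ^ [Expr [Term [Factor num]]]] )]] ^ [Expr [Term [Factor num]]]]

Expr
Term ^ Expr
Factor ^ Expr
( Expr ) ^ Expr
( Term ^ Expr ) ^ Expr
( Factor ^ Expr ) ^ Expr
( num ^ Expr ) ^ Expr
( num ^ Term ) ^ Expr
( num ^ Factor ) ^ Expr
( num ^ num ) ^ Expr
( num ^ num ) ^ Term
( num ^ num ) ^ Factor
( num ^ num ) ^ num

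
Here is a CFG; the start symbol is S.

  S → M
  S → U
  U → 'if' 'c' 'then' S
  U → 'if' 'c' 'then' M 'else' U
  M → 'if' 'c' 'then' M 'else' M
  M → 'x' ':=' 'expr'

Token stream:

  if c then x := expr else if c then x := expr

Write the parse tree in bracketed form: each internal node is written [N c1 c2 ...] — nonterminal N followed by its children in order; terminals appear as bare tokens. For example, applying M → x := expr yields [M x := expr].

[S [U if c then [M x := expr] else [U if c then [S [M x := expr]]]]]

S
U
if c then M else U
if c then x := expr else U
if c then x := expr else if c then S
if c then x := expr else if c then M
if c then x := expr else if c then x := expr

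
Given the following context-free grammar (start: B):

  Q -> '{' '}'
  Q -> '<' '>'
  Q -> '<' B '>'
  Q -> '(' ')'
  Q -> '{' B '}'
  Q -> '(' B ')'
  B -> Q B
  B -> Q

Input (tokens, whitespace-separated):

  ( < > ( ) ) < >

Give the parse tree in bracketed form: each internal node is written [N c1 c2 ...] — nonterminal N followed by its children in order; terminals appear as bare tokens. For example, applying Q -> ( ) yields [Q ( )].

B
Q B
( B ) B
( Q B ) B
( < > B ) B
( < > Q ) B
( < > ( ) ) B
( < > ( ) ) Q
( < > ( ) ) < >

[B [Q ( [B [Q < >] [B [Q ( )]]] )] [B [Q < >]]]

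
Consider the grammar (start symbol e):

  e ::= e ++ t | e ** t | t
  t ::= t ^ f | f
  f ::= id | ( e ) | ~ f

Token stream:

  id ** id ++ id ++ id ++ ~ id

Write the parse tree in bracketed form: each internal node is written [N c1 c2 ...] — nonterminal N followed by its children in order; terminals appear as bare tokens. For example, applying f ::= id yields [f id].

e
e ++ t
e ++ t ++ t
e ++ t ++ t ++ t
e ** t ++ t ++ t ++ t
t ** t ++ t ++ t ++ t
f ** t ++ t ++ t ++ t
id ** t ++ t ++ t ++ t
id ** f ++ t ++ t ++ t
id ** id ++ t ++ t ++ t
id ** id ++ f ++ t ++ t
id ** id ++ id ++ t ++ t
id ** id ++ id ++ f ++ t
id ** id ++ id ++ id ++ t
id ** id ++ id ++ id ++ f
id ** id ++ id ++ id ++ ~ f
id ** id ++ id ++ id ++ ~ id

[e [e [e [e [e [t [f id]]] ** [t [f id]]] ++ [t [f id]]] ++ [t [f id]]] ++ [t [f ~ [f id]]]]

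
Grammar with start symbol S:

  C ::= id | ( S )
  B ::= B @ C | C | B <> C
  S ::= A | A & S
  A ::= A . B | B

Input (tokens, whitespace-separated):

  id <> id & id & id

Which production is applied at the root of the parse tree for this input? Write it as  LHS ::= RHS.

[S [A [B [B [C id]] <> [C id]]] & [S [A [B [C id]]] & [S [A [B [C id]]]]]]

S ::= A & S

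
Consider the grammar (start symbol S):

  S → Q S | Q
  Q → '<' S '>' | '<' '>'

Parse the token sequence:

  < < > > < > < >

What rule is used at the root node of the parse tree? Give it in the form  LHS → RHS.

[S [Q < [S [Q < >]] >] [S [Q < >] [S [Q < >]]]]

S → Q S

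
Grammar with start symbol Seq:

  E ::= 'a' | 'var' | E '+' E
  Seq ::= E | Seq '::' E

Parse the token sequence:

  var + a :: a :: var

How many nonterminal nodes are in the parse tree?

8

[Seq [Seq [Seq [E [E var] + [E a]]] :: [E a]] :: [E var]]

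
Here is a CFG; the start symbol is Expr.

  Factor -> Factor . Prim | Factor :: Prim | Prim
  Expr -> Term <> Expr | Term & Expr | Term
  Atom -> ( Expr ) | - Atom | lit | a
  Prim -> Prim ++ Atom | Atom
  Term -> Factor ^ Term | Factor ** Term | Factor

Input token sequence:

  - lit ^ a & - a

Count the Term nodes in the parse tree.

3

[Expr [Term [Factor [Prim [Atom - [Atom lit]]]] ^ [Term [Factor [Prim [Atom a]]]]] & [Expr [Term [Factor [Prim [Atom - [Atom a]]]]]]]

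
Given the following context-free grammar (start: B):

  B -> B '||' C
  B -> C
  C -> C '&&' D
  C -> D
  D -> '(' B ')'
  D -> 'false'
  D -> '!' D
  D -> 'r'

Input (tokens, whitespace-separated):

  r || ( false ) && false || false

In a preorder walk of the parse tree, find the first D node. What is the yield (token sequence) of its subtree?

r

[B [B [B [C [D r]]] || [C [C [D ( [B [C [D false]]] )]] && [D false]]] || [C [D false]]]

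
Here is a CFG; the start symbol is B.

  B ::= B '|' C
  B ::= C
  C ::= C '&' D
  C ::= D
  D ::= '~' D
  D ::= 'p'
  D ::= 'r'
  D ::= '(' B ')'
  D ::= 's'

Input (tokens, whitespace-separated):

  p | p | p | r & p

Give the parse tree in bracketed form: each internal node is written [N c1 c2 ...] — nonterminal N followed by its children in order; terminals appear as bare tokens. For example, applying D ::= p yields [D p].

B
B | C
B | C | C
B | C | C | C
C | C | C | C
D | C | C | C
p | C | C | C
p | D | C | C
p | p | C | C
p | p | D | C
p | p | p | C
p | p | p | C & D
p | p | p | D & D
p | p | p | r & D
p | p | p | r & p

[B [B [B [B [C [D p]]] | [C [D p]]] | [C [D p]]] | [C [C [D r]] & [D p]]]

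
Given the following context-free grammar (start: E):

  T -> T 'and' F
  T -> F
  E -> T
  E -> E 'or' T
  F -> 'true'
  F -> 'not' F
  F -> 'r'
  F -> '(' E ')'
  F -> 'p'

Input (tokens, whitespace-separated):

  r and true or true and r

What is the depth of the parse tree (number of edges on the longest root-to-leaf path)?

[E [E [T [T [F r]] and [F true]]] or [T [T [F true]] and [F r]]]

5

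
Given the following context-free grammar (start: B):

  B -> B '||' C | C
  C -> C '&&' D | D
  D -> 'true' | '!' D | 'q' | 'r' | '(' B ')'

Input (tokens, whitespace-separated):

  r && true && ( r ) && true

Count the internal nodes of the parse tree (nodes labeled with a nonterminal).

12

[B [C [C [C [C [D r]] && [D true]] && [D ( [B [C [D r]]] )]] && [D true]]]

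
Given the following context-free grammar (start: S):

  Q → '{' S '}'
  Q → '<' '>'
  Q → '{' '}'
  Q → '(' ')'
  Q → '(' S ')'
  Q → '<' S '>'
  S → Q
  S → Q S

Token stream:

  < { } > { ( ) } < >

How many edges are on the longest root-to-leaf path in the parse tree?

[S [Q < [S [Q { }]] >] [S [Q { [S [Q ( )]] }] [S [Q < >]]]]

5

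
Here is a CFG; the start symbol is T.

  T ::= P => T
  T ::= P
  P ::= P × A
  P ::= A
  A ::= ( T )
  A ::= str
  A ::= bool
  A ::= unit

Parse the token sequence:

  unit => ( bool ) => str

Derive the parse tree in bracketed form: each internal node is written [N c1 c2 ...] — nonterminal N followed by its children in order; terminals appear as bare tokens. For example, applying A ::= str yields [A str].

[T [P [A unit]] => [T [P [A ( [T [P [A bool]]] )]] => [T [P [A str]]]]]

T
P => T
A => T
unit => T
unit => P => T
unit => A => T
unit => ( T ) => T
unit => ( P ) => T
unit => ( A ) => T
unit => ( bool ) => T
unit => ( bool ) => P
unit => ( bool ) => A
unit => ( bool ) => str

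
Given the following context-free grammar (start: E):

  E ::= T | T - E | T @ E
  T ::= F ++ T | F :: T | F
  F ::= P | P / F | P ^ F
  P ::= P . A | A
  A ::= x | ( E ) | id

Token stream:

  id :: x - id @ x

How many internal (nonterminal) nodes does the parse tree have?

[E [T [F [P [A id]]] :: [T [F [P [A x]]]]] - [E [T [F [P [A id]]]] @ [E [T [F [P [A x]]]]]]]

19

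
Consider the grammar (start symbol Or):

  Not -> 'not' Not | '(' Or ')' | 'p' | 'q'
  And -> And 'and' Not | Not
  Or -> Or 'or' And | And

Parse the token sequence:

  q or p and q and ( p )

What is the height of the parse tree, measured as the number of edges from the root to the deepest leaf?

[Or [Or [And [Not q]]] or [And [And [And [Not p]] and [Not q]] and [Not ( [Or [And [Not p]]] )]]]

6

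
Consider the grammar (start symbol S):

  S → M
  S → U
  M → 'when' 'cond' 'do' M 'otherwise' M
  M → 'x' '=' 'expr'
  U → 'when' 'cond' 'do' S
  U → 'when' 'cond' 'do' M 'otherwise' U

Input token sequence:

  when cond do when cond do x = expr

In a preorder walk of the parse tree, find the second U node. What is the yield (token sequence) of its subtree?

when cond do x = expr

[S [U when cond do [S [U when cond do [S [M x = expr]]]]]]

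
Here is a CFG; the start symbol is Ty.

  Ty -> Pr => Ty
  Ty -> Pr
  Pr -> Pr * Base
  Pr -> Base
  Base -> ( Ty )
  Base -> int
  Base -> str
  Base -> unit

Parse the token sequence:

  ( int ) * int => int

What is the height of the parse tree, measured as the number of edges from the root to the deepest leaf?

[Ty [Pr [Pr [Base ( [Ty [Pr [Base int]]] )]] * [Base int]] => [Ty [Pr [Base int]]]]

7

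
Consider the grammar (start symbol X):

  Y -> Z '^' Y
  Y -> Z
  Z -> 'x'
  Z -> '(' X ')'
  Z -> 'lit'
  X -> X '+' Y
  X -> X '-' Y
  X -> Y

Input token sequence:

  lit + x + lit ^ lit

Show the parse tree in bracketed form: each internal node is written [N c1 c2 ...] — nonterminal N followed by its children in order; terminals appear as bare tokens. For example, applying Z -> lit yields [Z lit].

X
X + Y
X + Y + Y
Y + Y + Y
Z + Y + Y
lit + Y + Y
lit + Z + Y
lit + x + Y
lit + x + Z ^ Y
lit + x + lit ^ Y
lit + x + lit ^ Z
lit + x + lit ^ lit

[X [X [X [Y [Z lit]]] + [Y [Z x]]] + [Y [Z lit] ^ [Y [Z lit]]]]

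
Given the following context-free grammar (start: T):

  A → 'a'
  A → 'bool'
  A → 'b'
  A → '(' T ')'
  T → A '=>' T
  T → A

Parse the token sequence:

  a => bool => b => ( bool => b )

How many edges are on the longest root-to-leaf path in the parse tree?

[T [A a] => [T [A bool] => [T [A b] => [T [A ( [T [A bool] => [T [A b]]] )]]]]]

8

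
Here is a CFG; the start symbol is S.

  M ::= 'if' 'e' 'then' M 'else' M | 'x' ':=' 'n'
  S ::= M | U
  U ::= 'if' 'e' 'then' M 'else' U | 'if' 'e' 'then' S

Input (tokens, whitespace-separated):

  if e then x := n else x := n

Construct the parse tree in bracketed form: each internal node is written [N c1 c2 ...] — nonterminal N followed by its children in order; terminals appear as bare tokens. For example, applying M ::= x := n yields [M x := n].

S
M
if e then M else M
if e then x := n else M
if e then x := n else x := n

[S [M if e then [M x := n] else [M x := n]]]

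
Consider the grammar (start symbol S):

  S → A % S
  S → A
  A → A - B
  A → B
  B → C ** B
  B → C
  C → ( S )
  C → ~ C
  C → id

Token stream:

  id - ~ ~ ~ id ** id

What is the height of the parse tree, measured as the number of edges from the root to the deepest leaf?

[S [A [A [B [C id]]] - [B [C ~ [C ~ [C ~ [C id]]]] ** [B [C id]]]]]

7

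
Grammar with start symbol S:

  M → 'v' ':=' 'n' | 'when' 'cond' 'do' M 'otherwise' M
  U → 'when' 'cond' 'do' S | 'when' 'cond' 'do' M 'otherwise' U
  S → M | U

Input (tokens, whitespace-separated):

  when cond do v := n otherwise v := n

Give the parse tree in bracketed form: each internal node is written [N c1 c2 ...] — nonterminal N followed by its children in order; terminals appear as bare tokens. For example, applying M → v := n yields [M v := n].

S
M
when cond do M otherwise M
when cond do v := n otherwise M
when cond do v := n otherwise v := n

[S [M when cond do [M v := n] otherwise [M v := n]]]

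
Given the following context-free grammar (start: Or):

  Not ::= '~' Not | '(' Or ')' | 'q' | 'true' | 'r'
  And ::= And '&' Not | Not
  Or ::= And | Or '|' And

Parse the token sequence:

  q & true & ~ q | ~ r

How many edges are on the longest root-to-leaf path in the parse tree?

[Or [Or [And [And [And [Not q]] & [Not true]] & [Not ~ [Not q]]]] | [And [Not ~ [Not r]]]]

6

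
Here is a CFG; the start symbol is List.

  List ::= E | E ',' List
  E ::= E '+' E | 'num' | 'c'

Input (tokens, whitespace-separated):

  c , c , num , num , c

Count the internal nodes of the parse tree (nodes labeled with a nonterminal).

[List [E c] , [List [E c] , [List [E num] , [List [E num] , [List [E c]]]]]]

10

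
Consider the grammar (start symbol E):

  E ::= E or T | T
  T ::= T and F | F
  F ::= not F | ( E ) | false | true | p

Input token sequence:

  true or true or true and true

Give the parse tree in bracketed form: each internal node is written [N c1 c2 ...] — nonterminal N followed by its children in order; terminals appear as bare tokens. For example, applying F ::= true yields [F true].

[E [E [E [T [F true]]] or [T [F true]]] or [T [T [F true]] and [F true]]]

E
E or T
E or T or T
T or T or T
F or T or T
true or T or T
true or F or T
true or true or T
true or true or T and F
true or true or F and F
true or true or true and F
true or true or true and true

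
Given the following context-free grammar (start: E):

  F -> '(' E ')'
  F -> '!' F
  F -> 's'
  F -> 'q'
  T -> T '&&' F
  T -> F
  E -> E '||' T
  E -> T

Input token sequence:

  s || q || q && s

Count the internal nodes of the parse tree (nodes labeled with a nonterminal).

11

[E [E [E [T [F s]]] || [T [F q]]] || [T [T [F q]] && [F s]]]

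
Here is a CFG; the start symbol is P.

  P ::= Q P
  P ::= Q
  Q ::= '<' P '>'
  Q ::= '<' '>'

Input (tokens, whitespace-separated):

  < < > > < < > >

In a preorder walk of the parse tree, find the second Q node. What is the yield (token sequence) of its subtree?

[P [Q < [P [Q < >]] >] [P [Q < [P [Q < >]] >]]]

< >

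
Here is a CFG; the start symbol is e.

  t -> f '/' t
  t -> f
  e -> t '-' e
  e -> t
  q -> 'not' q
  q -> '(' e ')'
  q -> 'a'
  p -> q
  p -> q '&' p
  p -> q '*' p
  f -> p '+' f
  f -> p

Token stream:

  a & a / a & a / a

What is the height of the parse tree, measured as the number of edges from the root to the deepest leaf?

7

[e [t [f [p [q a] & [p [q a]]]] / [t [f [p [q a] & [p [q a]]]] / [t [f [p [q a]]]]]]]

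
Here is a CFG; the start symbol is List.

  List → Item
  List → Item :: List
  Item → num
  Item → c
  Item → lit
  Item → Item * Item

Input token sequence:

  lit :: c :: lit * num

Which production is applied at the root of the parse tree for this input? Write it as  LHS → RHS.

[List [Item lit] :: [List [Item c] :: [List [Item [Item lit] * [Item num]]]]]

List → Item :: List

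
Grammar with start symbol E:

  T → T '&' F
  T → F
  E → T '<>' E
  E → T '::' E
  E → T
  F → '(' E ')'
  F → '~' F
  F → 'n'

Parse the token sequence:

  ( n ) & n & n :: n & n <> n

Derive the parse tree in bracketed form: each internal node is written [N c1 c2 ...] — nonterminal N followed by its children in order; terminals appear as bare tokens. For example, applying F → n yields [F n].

[E [T [T [T [F ( [E [T [F n]]] )]] & [F n]] & [F n]] :: [E [T [T [F n]] & [F n]] <> [E [T [F n]]]]]

E
T :: E
T & F :: E
T & F & F :: E
F & F & F :: E
( E ) & F & F :: E
( T ) & F & F :: E
( F ) & F & F :: E
( n ) & F & F :: E
( n ) & n & F :: E
( n ) & n & n :: E
( n ) & n & n :: T <> E
( n ) & n & n :: T & F <> E
( n ) & n & n :: F & F <> E
( n ) & n & n :: n & F <> E
( n ) & n & n :: n & n <> E
( n ) & n & n :: n & n <> T
( n ) & n & n :: n & n <> F
( n ) & n & n :: n & n <> n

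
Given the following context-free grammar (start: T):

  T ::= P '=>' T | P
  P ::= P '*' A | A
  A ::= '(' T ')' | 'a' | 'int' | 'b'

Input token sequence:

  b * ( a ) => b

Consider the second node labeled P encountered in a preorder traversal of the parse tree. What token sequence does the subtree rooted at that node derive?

[T [P [P [A b]] * [A ( [T [P [A a]]] )]] => [T [P [A b]]]]

b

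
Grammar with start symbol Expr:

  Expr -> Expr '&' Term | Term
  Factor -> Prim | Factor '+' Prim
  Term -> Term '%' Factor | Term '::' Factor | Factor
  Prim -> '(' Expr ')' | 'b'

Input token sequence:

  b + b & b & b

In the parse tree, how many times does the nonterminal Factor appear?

4

[Expr [Expr [Expr [Term [Factor [Factor [Prim b]] + [Prim b]]]] & [Term [Factor [Prim b]]]] & [Term [Factor [Prim b]]]]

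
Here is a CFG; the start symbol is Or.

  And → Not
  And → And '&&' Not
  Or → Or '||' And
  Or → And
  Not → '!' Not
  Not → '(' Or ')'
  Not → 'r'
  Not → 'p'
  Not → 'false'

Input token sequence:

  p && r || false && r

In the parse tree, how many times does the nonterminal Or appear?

[Or [Or [And [And [Not p]] && [Not r]]] || [And [And [Not false]] && [Not r]]]

2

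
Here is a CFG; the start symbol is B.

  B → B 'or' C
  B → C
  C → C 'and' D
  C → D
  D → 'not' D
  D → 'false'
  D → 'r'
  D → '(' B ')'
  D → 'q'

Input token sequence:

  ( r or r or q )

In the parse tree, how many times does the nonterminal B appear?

[B [C [D ( [B [B [B [C [D r]]] or [C [D r]]] or [C [D q]]] )]]]

4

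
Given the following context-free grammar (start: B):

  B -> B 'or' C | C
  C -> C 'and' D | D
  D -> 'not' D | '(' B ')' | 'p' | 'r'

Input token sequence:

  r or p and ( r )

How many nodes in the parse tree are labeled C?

[B [B [C [D r]]] or [C [C [D p]] and [D ( [B [C [D r]]] )]]]

4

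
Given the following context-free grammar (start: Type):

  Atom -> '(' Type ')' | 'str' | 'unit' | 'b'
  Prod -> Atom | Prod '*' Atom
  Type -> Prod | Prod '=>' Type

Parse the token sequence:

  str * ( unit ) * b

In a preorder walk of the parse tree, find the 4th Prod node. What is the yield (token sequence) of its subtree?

unit

[Type [Prod [Prod [Prod [Atom str]] * [Atom ( [Type [Prod [Atom unit]]] )]] * [Atom b]]]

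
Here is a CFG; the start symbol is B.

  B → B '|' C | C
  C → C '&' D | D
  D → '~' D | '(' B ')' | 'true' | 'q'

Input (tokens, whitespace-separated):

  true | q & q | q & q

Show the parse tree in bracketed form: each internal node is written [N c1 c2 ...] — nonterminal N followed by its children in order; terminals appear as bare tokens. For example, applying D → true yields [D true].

[B [B [B [C [D true]]] | [C [C [D q]] & [D q]]] | [C [C [D q]] & [D q]]]

B
B | C
B | C | C
C | C | C
D | C | C
true | C | C
true | C & D | C
true | D & D | C
true | q & D | C
true | q & q | C
true | q & q | C & D
true | q & q | D & D
true | q & q | q & D
true | q & q | q & q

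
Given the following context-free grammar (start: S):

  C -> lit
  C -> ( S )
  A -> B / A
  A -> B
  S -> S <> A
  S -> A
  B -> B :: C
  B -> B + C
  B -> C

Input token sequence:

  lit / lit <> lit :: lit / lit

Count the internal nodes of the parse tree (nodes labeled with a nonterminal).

[S [S [A [B [C lit]] / [A [B [C lit]]]]] <> [A [B [B [C lit]] :: [C lit]] / [A [B [C lit]]]]]

16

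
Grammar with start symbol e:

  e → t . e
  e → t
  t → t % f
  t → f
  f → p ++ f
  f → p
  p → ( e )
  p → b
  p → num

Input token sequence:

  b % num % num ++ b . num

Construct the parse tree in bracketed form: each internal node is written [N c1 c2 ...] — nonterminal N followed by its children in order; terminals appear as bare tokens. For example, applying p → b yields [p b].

[e [t [t [t [f [p b]]] % [f [p num]]] % [f [p num] ++ [f [p b]]]] . [e [t [f [p num]]]]]

e
t . e
t % f . e
t % f % f . e
f % f % f . e
p % f % f . e
b % f % f . e
b % p % f . e
b % num % f . e
b % num % p ++ f . e
b % num % num ++ f . e
b % num % num ++ p . e
b % num % num ++ b . e
b % num % num ++ b . t
b % num % num ++ b . f
b % num % num ++ b . p
b % num % num ++ b . num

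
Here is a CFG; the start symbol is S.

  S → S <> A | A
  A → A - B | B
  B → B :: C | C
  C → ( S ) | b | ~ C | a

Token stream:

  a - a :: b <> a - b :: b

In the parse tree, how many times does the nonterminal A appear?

4

[S [S [A [A [B [C a]]] - [B [B [C a]] :: [C b]]]] <> [A [A [B [C a]]] - [B [B [C b]] :: [C b]]]]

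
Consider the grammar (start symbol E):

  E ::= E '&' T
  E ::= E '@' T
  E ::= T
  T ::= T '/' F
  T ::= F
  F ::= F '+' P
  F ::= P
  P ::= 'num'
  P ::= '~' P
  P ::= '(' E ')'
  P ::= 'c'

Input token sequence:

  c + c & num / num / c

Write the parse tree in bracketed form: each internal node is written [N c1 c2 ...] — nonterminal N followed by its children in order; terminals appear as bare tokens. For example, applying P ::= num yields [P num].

[E [E [T [F [F [P c]] + [P c]]]] & [T [T [T [F [P num]]] / [F [P num]]] / [F [P c]]]]

E
E & T
T & T
F & T
F + P & T
P + P & T
c + P & T
c + c & T
c + c & T / F
c + c & T / F / F
c + c & F / F / F
c + c & P / F / F
c + c & num / F / F
c + c & num / P / F
c + c & num / num / F
c + c & num / num / P
c + c & num / num / c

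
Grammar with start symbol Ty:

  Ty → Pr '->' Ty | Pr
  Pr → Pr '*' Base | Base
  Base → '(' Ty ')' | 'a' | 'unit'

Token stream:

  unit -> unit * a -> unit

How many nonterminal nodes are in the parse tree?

[Ty [Pr [Base unit]] -> [Ty [Pr [Pr [Base unit]] * [Base a]] -> [Ty [Pr [Base unit]]]]]

11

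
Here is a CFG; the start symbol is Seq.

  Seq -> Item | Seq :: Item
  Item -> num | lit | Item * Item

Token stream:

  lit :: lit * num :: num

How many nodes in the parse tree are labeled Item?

5

[Seq [Seq [Seq [Item lit]] :: [Item [Item lit] * [Item num]]] :: [Item num]]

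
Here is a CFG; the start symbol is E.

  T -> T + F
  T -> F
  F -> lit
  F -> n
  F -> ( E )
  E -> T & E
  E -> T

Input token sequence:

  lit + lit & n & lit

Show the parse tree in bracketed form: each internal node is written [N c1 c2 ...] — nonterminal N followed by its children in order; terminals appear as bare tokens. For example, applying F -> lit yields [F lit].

E
T & E
T + F & E
F + F & E
lit + F & E
lit + lit & E
lit + lit & T & E
lit + lit & F & E
lit + lit & n & E
lit + lit & n & T
lit + lit & n & F
lit + lit & n & lit

[E [T [T [F lit]] + [F lit]] & [E [T [F n]] & [E [T [F lit]]]]]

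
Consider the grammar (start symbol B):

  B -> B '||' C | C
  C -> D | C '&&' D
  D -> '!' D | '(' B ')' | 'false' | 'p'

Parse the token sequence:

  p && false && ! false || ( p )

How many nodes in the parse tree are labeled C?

5

[B [B [C [C [C [D p]] && [D false]] && [D ! [D false]]]] || [C [D ( [B [C [D p]]] )]]]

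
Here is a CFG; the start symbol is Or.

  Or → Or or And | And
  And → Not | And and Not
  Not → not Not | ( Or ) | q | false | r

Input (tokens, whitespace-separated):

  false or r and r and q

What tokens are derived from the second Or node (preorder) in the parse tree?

false

[Or [Or [And [Not false]]] or [And [And [And [Not r]] and [Not r]] and [Not q]]]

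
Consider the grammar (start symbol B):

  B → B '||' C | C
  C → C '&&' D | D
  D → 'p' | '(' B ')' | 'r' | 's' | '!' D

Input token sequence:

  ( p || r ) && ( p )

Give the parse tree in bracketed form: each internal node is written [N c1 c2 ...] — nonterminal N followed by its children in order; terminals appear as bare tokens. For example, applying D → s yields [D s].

[B [C [C [D ( [B [B [C [D p]]] || [C [D r]]] )]] && [D ( [B [C [D p]]] )]]]

B
C
C && D
D && D
( B ) && D
( B || C ) && D
( C || C ) && D
( D || C ) && D
( p || C ) && D
( p || D ) && D
( p || r ) && D
( p || r ) && ( B )
( p || r ) && ( C )
( p || r ) && ( D )
( p || r ) && ( p )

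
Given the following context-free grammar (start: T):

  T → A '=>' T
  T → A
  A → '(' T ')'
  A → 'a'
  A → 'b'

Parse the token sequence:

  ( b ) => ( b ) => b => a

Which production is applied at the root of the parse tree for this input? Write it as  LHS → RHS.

[T [A ( [T [A b]] )] => [T [A ( [T [A b]] )] => [T [A b] => [T [A a]]]]]

T → A '=>' T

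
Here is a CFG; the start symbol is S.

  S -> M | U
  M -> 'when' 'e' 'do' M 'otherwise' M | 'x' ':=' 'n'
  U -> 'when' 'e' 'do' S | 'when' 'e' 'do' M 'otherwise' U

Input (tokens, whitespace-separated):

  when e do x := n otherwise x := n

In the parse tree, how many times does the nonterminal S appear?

[S [M when e do [M x := n] otherwise [M x := n]]]

1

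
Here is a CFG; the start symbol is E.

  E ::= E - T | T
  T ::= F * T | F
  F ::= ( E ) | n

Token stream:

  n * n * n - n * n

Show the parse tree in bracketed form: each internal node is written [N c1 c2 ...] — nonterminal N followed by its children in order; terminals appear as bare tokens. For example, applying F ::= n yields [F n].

[E [E [T [F n] * [T [F n] * [T [F n]]]]] - [T [F n] * [T [F n]]]]

E
E - T
T - T
F * T - T
n * T - T
n * F * T - T
n * n * T - T
n * n * F - T
n * n * n - T
n * n * n - F * T
n * n * n - n * T
n * n * n - n * F
n * n * n - n * n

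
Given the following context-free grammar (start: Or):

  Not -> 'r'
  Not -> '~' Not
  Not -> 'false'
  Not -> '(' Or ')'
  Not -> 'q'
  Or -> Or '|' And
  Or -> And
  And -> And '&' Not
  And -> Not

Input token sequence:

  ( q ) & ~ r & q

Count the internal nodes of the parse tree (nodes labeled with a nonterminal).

[Or [And [And [And [Not ( [Or [And [Not q]]] )]] & [Not ~ [Not r]]] & [Not q]]]

11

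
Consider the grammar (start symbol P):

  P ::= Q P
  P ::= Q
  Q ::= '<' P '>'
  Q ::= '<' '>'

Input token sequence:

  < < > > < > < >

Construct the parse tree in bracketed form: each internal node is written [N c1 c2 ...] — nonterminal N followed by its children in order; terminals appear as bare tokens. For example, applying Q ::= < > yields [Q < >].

P
Q P
< P > P
< Q > P
< < > > P
< < > > Q P
< < > > < > P
< < > > < > Q
< < > > < > < >

[P [Q < [P [Q < >]] >] [P [Q < >] [P [Q < >]]]]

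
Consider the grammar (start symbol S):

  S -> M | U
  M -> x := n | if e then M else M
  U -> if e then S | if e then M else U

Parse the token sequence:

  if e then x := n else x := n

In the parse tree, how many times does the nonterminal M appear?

3

[S [M if e then [M x := n] else [M x := n]]]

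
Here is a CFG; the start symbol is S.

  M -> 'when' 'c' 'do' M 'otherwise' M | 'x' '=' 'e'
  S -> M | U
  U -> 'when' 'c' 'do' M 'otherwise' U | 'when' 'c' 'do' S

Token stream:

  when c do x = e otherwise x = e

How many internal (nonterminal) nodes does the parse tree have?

[S [M when c do [M x = e] otherwise [M x = e]]]

4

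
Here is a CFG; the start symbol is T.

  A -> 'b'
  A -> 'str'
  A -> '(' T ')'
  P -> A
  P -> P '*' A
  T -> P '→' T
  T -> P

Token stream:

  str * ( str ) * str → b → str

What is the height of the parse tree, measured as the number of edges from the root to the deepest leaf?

[T [P [P [P [A str]] * [A ( [T [P [A str]]] )]] * [A str]] → [T [P [A b]] → [T [P [A str]]]]]

7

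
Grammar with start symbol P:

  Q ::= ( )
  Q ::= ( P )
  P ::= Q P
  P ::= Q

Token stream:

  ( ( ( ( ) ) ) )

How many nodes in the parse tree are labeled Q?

[P [Q ( [P [Q ( [P [Q ( [P [Q ( )]] )]] )]] )]]

4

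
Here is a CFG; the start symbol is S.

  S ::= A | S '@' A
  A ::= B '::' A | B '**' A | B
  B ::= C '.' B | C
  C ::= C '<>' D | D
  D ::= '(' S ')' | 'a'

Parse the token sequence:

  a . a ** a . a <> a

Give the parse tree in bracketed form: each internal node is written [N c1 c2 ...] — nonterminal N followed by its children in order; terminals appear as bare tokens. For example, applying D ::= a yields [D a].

[S [A [B [C [D a]] . [B [C [D a]]]] ** [A [B [C [D a]] . [B [C [C [D a]] <> [D a]]]]]]]

S
A
B ** A
C . B ** A
D . B ** A
a . B ** A
a . C ** A
a . D ** A
a . a ** A
a . a ** B
a . a ** C . B
a . a ** D . B
a . a ** a . B
a . a ** a . C
a . a ** a . C <> D
a . a ** a . D <> D
a . a ** a . a <> D
a . a ** a . a <> a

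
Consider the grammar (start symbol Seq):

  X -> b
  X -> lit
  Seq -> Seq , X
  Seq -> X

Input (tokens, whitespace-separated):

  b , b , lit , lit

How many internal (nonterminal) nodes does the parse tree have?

8

[Seq [Seq [Seq [Seq [X b]] , [X b]] , [X lit]] , [X lit]]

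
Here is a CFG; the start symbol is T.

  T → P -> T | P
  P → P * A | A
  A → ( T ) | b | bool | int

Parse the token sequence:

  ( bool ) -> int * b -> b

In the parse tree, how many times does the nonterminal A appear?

5

[T [P [A ( [T [P [A bool]]] )]] -> [T [P [P [A int]] * [A b]] -> [T [P [A b]]]]]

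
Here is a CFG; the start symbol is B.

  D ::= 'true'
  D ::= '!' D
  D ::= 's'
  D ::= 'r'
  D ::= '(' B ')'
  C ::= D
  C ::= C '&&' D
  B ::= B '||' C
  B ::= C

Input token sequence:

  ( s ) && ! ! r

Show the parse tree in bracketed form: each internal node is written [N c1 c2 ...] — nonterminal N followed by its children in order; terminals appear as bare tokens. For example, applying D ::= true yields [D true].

[B [C [C [D ( [B [C [D s]]] )]] && [D ! [D ! [D r]]]]]

B
C
C && D
D && D
( B ) && D
( C ) && D
( D ) && D
( s ) && D
( s ) && ! D
( s ) && ! ! D
( s ) && ! ! r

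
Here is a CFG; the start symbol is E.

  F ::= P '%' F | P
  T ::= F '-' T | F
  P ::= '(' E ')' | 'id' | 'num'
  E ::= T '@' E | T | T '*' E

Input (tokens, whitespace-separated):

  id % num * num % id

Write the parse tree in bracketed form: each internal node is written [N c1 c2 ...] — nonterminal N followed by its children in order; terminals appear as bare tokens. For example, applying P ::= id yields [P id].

[E [T [F [P id] % [F [P num]]]] * [E [T [F [P num] % [F [P id]]]]]]

E
T * E
F * E
P % F * E
id % F * E
id % P * E
id % num * E
id % num * T
id % num * F
id % num * P % F
id % num * num % F
id % num * num % P
id % num * num % id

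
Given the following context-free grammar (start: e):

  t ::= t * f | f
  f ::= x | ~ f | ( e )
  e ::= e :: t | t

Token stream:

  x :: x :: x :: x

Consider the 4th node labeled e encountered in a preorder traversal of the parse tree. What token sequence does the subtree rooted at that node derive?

x

[e [e [e [e [t [f x]]] :: [t [f x]]] :: [t [f x]]] :: [t [f x]]]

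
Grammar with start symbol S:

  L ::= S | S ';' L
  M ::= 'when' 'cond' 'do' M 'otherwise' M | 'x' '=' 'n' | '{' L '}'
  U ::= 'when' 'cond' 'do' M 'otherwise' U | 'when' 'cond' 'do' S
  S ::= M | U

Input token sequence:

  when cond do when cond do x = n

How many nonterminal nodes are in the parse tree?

6

[S [U when cond do [S [U when cond do [S [M x = n]]]]]]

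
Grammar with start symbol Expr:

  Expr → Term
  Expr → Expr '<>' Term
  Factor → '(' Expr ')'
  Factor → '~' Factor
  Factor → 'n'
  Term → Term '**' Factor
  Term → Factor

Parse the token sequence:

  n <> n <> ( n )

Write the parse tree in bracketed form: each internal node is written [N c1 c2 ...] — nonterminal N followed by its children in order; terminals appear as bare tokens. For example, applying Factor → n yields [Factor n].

[Expr [Expr [Expr [Term [Factor n]]] <> [Term [Factor n]]] <> [Term [Factor ( [Expr [Term [Factor n]]] )]]]

Expr
Expr <> Term
Expr <> Term <> Term
Term <> Term <> Term
Factor <> Term <> Term
n <> Term <> Term
n <> Factor <> Term
n <> n <> Term
n <> n <> Factor
n <> n <> ( Expr )
n <> n <> ( Term )
n <> n <> ( Factor )
n <> n <> ( n )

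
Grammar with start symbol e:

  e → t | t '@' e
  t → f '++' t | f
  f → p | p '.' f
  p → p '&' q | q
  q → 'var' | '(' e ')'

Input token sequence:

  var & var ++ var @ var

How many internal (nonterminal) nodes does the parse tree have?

[e [t [f [p [p [q var]] & [q var]]] ++ [t [f [p [q var]]]]] @ [e [t [f [p [q var]]]]]]

16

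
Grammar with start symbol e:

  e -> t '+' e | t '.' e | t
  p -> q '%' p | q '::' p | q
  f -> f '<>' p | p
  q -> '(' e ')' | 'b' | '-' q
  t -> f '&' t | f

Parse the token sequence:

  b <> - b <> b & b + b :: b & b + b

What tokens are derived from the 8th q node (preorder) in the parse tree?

[e [t [f [f [f [p [q b]]] <> [p [q - [q b]]]] <> [p [q b]]] & [t [f [p [q b]]]]] + [e [t [f [p [q b] :: [p [q b]]]] & [t [f [p [q b]]]]] + [e [t [f [p [q b]]]]]]]

b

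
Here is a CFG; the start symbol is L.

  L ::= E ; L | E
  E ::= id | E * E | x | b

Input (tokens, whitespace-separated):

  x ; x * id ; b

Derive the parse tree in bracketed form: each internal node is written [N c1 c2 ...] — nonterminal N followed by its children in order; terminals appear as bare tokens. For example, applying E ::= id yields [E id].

L
E ; L
x ; L
x ; E ; L
x ; E * E ; L
x ; x * E ; L
x ; x * id ; L
x ; x * id ; E
x ; x * id ; b

[L [E x] ; [L [E [E x] * [E id]] ; [L [E b]]]]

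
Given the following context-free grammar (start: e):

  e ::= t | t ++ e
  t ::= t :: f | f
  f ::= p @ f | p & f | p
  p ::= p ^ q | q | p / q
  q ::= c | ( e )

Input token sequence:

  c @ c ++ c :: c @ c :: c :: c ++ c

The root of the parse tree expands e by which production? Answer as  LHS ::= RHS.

[e [t [f [p [q c]] @ [f [p [q c]]]]] ++ [e [t [t [t [t [f [p [q c]]]] :: [f [p [q c]] @ [f [p [q c]]]]] :: [f [p [q c]]]] :: [f [p [q c]]]] ++ [e [t [f [p [q c]]]]]]]

e ::= t ++ e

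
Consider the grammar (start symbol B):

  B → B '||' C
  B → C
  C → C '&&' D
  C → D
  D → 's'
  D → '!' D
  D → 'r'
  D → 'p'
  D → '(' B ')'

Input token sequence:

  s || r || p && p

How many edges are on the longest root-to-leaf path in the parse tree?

[B [B [B [C [D s]]] || [C [D r]]] || [C [C [D p]] && [D p]]]

5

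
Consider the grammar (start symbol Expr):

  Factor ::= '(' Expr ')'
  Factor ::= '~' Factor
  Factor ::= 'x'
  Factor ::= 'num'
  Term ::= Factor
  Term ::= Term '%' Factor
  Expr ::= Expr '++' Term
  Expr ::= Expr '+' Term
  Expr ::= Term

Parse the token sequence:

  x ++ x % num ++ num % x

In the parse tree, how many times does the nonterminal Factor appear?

5

[Expr [Expr [Expr [Term [Factor x]]] ++ [Term [Term [Factor x]] % [Factor num]]] ++ [Term [Term [Factor num]] % [Factor x]]]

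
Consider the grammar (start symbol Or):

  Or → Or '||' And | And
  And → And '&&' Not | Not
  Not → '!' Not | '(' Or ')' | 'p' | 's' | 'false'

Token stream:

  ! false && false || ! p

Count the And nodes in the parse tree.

[Or [Or [And [And [Not ! [Not false]]] && [Not false]]] || [And [Not ! [Not p]]]]

3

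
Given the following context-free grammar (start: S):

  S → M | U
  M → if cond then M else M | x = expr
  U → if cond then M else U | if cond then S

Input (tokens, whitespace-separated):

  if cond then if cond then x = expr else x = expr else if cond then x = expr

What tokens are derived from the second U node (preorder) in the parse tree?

[S [U if cond then [M if cond then [M x = expr] else [M x = expr]] else [U if cond then [S [M x = expr]]]]]

if cond then x = expr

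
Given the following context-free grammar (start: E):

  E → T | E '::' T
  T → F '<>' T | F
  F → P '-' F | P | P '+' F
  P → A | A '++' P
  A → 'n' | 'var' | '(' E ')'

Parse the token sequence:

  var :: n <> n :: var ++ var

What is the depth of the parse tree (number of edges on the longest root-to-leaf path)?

7

[E [E [E [T [F [P [A var]]]]] :: [T [F [P [A n]]] <> [T [F [P [A n]]]]]] :: [T [F [P [A var] ++ [P [A var]]]]]]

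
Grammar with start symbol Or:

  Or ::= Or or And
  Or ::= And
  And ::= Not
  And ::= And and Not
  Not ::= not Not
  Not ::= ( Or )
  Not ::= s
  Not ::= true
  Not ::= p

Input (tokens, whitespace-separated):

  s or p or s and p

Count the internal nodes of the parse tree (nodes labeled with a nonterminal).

11

[Or [Or [Or [And [Not s]]] or [And [Not p]]] or [And [And [Not s]] and [Not p]]]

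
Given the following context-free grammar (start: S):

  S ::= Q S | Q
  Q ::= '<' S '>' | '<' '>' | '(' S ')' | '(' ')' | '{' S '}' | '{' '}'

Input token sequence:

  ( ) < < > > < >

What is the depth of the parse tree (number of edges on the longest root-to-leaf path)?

5

[S [Q ( )] [S [Q < [S [Q < >]] >] [S [Q < >]]]]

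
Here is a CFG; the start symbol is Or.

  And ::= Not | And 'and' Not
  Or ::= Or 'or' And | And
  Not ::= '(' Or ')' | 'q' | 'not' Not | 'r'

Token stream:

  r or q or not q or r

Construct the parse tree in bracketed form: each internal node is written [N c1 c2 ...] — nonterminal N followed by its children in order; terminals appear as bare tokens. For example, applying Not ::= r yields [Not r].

[Or [Or [Or [Or [And [Not r]]] or [And [Not q]]] or [And [Not not [Not q]]]] or [And [Not r]]]

Or
Or or And
Or or And or And
Or or And or And or And
And or And or And or And
Not or And or And or And
r or And or And or And
r or Not or And or And
r or q or And or And
r or q or Not or And
r or q or not Not or And
r or q or not q or And
r or q or not q or Not
r or q or not q or r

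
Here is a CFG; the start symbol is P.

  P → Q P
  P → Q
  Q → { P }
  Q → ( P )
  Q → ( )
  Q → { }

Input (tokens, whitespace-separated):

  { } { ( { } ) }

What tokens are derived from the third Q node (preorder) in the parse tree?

[P [Q { }] [P [Q { [P [Q ( [P [Q { }]] )]] }]]]

( { } )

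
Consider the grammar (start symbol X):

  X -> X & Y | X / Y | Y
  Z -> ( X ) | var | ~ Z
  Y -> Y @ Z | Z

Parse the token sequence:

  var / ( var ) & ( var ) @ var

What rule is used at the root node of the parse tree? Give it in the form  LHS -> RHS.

[X [X [X [Y [Z var]]] / [Y [Z ( [X [Y [Z var]]] )]]] & [Y [Y [Z ( [X [Y [Z var]]] )]] @ [Z var]]]

X -> X & Y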